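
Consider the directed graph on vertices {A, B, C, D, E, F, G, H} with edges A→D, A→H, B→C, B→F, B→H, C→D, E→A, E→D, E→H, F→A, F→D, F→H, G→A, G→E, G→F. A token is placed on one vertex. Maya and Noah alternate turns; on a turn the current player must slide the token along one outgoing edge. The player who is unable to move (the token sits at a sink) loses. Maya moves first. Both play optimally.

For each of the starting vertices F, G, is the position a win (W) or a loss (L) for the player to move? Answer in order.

Use the standard recursion: the mover loses at a terminal position; elsewhere, the mover wins exactly when some move hands the opponent an L position.
Every edge goes from a vertex to one that appears earlier in the order H, D, A, E, F, G, C, B, so processing vertices in that order labels each vertex after all of its successors.
H: no outgoing edge → L
D: no outgoing edge → L
A: →D(L), so W
E: →D(L), so W
F: →D(L), so W
G: →F(W), E(W), A(W) — all W, so L
C: →D(L), so W
B: →H(L), so W

F: W, G: L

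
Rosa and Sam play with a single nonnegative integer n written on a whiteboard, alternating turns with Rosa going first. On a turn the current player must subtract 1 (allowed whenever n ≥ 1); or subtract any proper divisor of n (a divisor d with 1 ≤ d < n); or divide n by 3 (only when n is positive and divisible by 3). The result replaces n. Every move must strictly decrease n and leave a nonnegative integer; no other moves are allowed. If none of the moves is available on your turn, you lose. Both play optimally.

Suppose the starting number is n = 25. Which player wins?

Classify positions by backward induction: terminal positions (no move available) are L. From any other position, the mover wins iff some move reaches an L.
n=0: no move → L
n=1: can move to 0, which is L ⇒ W
n=2: the only move is to 1(W), a W ⇒ L
n=3: can move to 2, which is L ⇒ W
n=4: can move to 2, which is L ⇒ W
n=5: the only move is to 4(W), a W ⇒ L
n=6: can move to 2, which is L ⇒ W
n=7: the only move is to 6(W), a W ⇒ L
n=8: can move to 7, which is L ⇒ W
n=9: moves to 3(W), 6(W), 8(W); every one is W ⇒ L
n=10: can move to 5, which is L ⇒ W
n=11: the only move is to 10(W), a W ⇒ L
n=12: can move to 9, which is L ⇒ W
n=13: the only move is to 12(W), a W ⇒ L
n=14: can move to 7, which is L ⇒ W
n=15: can move to 5, which is L ⇒ W
n=16: moves to 8(W), 12(W), 14(W), 15(W); every one is W ⇒ L
n=17: can move to 16, which is L ⇒ W
n=18: can move to 9, which is L ⇒ W
n=19: the only move is to 18(W), a W ⇒ L
n=20: can move to 16, which is L ⇒ W
n=21: can move to 7, which is L ⇒ W
n=22: can move to 11, which is L ⇒ W
n=23: the only move is to 22(W), a W ⇒ L
n=24: can move to 16, which is L ⇒ W
n=25: moves to 20(W), 24(W); every one is W ⇒ L
Every move from 25 reaches a W position, so the mover loses.

Sam wins.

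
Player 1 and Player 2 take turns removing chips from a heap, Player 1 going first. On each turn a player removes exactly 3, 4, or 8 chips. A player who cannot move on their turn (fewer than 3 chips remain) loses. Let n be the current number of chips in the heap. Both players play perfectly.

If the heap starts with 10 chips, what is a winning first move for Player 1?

Remove 3, leaving 7.

Build the W/L table. Terminal = L. A non-terminal position is W if it has a move to some L; otherwise it is L.
n=0: no move → L
n=1: no move → L
n=2: no move → L
n=3: →0(L), so W
n=4: →1(L), so W
n=5: →2(L), so W
n=6: →2(L), so W
n=7: →4(W), 3(W) — all W, so L
n=8: →0(L), so W
n=9: →1(L), so W
n=10: →7(L), so W
From 10, the L positions reachable in one move are: 7, 2. Any move reaching one of these is winning.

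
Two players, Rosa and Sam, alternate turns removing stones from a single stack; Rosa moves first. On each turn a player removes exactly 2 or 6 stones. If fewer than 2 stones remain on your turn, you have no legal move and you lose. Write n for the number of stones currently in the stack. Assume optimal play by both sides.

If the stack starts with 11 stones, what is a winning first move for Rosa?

Remove 2, leaving 9.

Compute win/loss labels from the base case upward. A position with no move is L. Any other position is W if it can reach an L in one move, else L.
n=0: no move → L
n=1: no move → L
n=2: →0(L), so W
n=3: →1(L), so W
n=4: →2(W) only, which is W, so L
n=5: →3(W) only, which is W, so L
n=6: →4(L), so W
n=7: →5(L), so W
n=8: →6(W), 2(W) — all W, so L
n=9: →7(W), 3(W) — all W, so L
n=10: →8(L), so W
n=11: →9(L), so W
From 11, the L positions reachable in one move are: 9, 5. Any move reaching one of these is winning.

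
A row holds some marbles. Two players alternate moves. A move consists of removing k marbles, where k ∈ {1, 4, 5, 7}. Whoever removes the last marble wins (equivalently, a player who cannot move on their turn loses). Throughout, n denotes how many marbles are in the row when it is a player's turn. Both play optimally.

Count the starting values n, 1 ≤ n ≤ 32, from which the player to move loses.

Positions with no move are L. A position that does have a move is losing for the player to move precisely when every available move leads to a winning position for the opponent. Fill in the labels:
n=0: no move → L
n=1: W (go to 0, an L position)
n=2: L (sole option 1(W) is W)
n=3: W (go to 2, an L position)
n=4: W (go to 0, an L position)
n=5: W (go to 0, an L position)
n=6: W (go to 2, an L position)
n=7: W (go to 2, an L position)
n=8: L (options 7(W), 4(W), 3(W), 1(W) are all W)
n=9: W (go to 8, an L position)
n=10: L (options 9(W), 6(W), 5(W), 3(W) are all W)
n=11: W (go to 10, an L position)
n=12: W (go to 8, an L position)
n=13: W (go to 8, an L position)
n=14: W (go to 10, an L position)
n=15: W (go to 10, an L position)
n=16: L (options 15(W), 12(W), 11(W), 9(W) are all W)
n=17: W (go to 16, an L position)
n=18: L (options 17(W), 14(W), 13(W), 11(W) are all W)
n=19: W (go to 18, an L position)
n=20: W (go to 16, an L position)
n=21: W (go to 16, an L position)
n=22: W (go to 18, an L position)
n=23: W (go to 18, an L position)
n=24: L (options 23(W), 20(W), 19(W), 17(W) are all W)
n=25: W (go to 24, an L position)
n=26: L (options 25(W), 22(W), 21(W), 19(W) are all W)
n=27: W (go to 26, an L position)
n=28: W (go to 24, an L position)
n=29: W (go to 24, an L position)
n=30: W (go to 26, an L position)
n=31: W (go to 26, an L position)
n=32: L (options 31(W), 28(W), 27(W), 25(W) are all W)
L entries with 1 ≤ n ≤ 32 (n=0 is outside the asked range and is not counted): n = 2, 8, 10, 16, 18, 24, 26, 32; that makes 8.

8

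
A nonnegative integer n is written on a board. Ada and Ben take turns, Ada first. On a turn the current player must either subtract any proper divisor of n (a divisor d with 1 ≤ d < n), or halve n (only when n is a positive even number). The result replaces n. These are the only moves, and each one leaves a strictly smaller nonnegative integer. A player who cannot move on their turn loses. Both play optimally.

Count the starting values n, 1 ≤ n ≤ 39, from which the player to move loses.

20

Label each position W (a win for the player to move) or L (a loss). A position with no legal move is L; any other position is W exactly when some move reaches an L, and L when every move reaches a W.
n=0: no move → L
n=1: no move → L
n=2: reaches L-position 1 → W
n=3: only reaches 2(W), which is W → L
n=4: reaches L-position 3 → W
n=5: only reaches 4(W), which is W → L
n=6: reaches L-position 3 → W
n=7: only reaches 6(W), which is W → L
n=8: reaches L-position 7 → W
n=9: only reaches 6(W), 8(W), all W → L
n=10: reaches L-position 5 → W
n=11: only reaches 10(W), which is W → L
n=12: reaches L-position 9 → W
n=13: only reaches 12(W), which is W → L
n=14: reaches L-position 7 → W
n=15: only reaches 10(W), 12(W), 14(W), all W → L
n=16: reaches L-position 15 → W
n=17: only reaches 16(W), which is W → L
n=18: reaches L-position 9 → W
n=19: only reaches 18(W), which is W → L
n=20: reaches L-position 15 → W
n=21: only reaches 14(W), 18(W), 20(W), all W → L
n=22: reaches L-position 11 → W
n=23: only reaches 22(W), which is W → L
n=24: reaches L-position 21 → W
n=25: only reaches 20(W), 24(W), all W → L
n=26: reaches L-position 13 → W
n=27: only reaches 18(W), 24(W), 26(W), all W → L
n=28: reaches L-position 21 → W
n=29: only reaches 28(W), which is W → L
n=30: reaches L-position 15 → W
n=31: only reaches 30(W), which is W → L
n=32: reaches L-position 31 → W
n=33: only reaches 22(W), 30(W), 32(W), all W → L
n=34: reaches L-position 17 → W
n=35: only reaches 28(W), 30(W), 34(W), all W → L
n=36: reaches L-position 27 → W
n=37: only reaches 36(W), which is W → L
n=38: reaches L-position 19 → W
n=39: only reaches 26(W), 36(W), 38(W), all W → L
L entries with 1 ≤ n ≤ 39 (n=0 is outside the asked range and is not counted): n = 1, 3, 5, 7, 9, 11, 13, 15, 17, 19, 21, 23, 25, 27, 29, 31, 33, 35, 37, 39; that makes 20.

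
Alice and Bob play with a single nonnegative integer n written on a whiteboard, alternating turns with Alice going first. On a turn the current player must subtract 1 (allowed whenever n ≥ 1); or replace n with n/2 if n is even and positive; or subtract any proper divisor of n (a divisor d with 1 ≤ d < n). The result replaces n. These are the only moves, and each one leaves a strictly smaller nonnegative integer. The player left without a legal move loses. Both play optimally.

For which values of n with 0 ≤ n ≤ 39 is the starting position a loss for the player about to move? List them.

Compute win/loss labels from the base case upward. A position with no move is L. Any other position is W if it can reach an L in one move, else L.
n=0: no move → L
n=1: reaches L-position 0 → W
n=2: only reaches 1(W), which is W → L
n=3: reaches L-position 2 → W
n=4: reaches L-position 2 → W
n=5: only reaches 4(W), which is W → L
n=6: reaches L-position 5 → W
n=7: only reaches 6(W), which is W → L
n=8: reaches L-position 7 → W
n=9: only reaches 6(W), 8(W), all W → L
n=10: reaches L-position 5 → W
n=11: only reaches 10(W), which is W → L
n=12: reaches L-position 9 → W
n=13: only reaches 12(W), which is W → L
n=14: reaches L-position 7 → W
n=15: only reaches 10(W), 12(W), 14(W), all W → L
n=16: reaches L-position 15 → W
n=17: only reaches 16(W), which is W → L
n=18: reaches L-position 9 → W
n=19: only reaches 18(W), which is W → L
n=20: reaches L-position 15 → W
n=21: only reaches 14(W), 18(W), 20(W), all W → L
n=22: reaches L-position 11 → W
n=23: only reaches 22(W), which is W → L
n=24: reaches L-position 21 → W
n=25: only reaches 20(W), 24(W), all W → L
n=26: reaches L-position 13 → W
n=27: only reaches 18(W), 24(W), 26(W), all W → L
n=28: reaches L-position 21 → W
n=29: only reaches 28(W), which is W → L
n=30: reaches L-position 15 → W
n=31: only reaches 30(W), which is W → L
n=32: reaches L-position 31 → W
n=33: only reaches 22(W), 30(W), 32(W), all W → L
n=34: reaches L-position 17 → W
n=35: only reaches 28(W), 30(W), 34(W), all W → L
n=36: reaches L-position 27 → W
n=37: only reaches 36(W), which is W → L
n=38: reaches L-position 19 → W
n=39: only reaches 26(W), 36(W), 38(W), all W → L
Reading off the rows marked L gives the requested list; there are 20 such values of n.

0, 2, 5, 7, 9, 11, 13, 15, 17, 19, 21, 23, 25, 27, 29, 31, 33, 35, 37, 39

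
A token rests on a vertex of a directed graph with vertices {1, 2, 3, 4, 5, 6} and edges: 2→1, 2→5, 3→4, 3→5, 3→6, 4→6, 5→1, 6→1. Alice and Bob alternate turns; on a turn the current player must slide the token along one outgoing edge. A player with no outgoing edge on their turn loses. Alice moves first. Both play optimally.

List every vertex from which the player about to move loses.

1, 4

Build the W/L table. Terminal = L. A non-terminal position is W if it has a move to some L; otherwise it is L.
Every edge goes from a vertex to one that appears earlier in the order 1, 6, 4, 5, 3, 2, so processing vertices in that order labels each vertex after all of its successors.
1: no outgoing edge → L
6: W (go to 1, an L position)
4: L (sole option 6(W) is W)
5: W (go to 1, an L position)
3: W (go to 4, an L position)
2: W (go to 1, an L position)
Reading off the rows marked L gives the requested list; there are 2 such vertices.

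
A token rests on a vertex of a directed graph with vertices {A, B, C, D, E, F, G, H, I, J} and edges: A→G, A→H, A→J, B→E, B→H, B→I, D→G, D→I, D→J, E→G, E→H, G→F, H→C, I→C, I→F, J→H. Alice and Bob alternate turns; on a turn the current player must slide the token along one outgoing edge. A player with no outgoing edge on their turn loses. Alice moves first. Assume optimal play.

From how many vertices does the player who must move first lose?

4

Build the W/L table. Terminal = L. A non-terminal position is W if it has a move to some L; otherwise it is L.
Every edge goes from a vertex to one that appears earlier in the order F, C, I, G, H, J, D, A, E, B, so processing vertices in that order labels each vertex after all of its successors.
F: no outgoing edge → L
C: no outgoing edge → L
I: →C(L), so W
G: →F(L), so W
H: →C(L), so W
J: →H(W) only, which is W, so L
D: →J(L), so W
A: →J(L), so W
E: →H(W), G(W) — all W, so L
B: →E(L), so W
The L vertices are C, E, F, J; that is 4 in all.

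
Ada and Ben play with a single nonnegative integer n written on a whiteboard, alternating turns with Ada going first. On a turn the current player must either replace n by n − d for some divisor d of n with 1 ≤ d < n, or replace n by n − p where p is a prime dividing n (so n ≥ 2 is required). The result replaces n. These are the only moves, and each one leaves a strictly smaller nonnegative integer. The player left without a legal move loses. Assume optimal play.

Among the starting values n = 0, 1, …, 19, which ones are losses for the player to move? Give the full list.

Use the standard recursion: the mover loses at a terminal position; elsewhere, the mover wins exactly when some move hands the opponent an L position.
n=0: no move → L
n=1: no move → L
n=2: can move to 0, which is L ⇒ W
n=3: can move to 0, which is L ⇒ W
n=4: moves to 2(W), 3(W); every one is W ⇒ L
n=5: can move to 0, which is L ⇒ W
n=6: can move to 4, which is L ⇒ W
n=7: can move to 0, which is L ⇒ W
n=8: can move to 4, which is L ⇒ W
n=9: moves to 6(W), 8(W); every one is W ⇒ L
n=10: can move to 9, which is L ⇒ W
n=11: can move to 0, which is L ⇒ W
n=12: can move to 9, which is L ⇒ W
n=13: can move to 0, which is L ⇒ W
n=14: moves to 7(W), 12(W), 13(W); every one is W ⇒ L
n=15: can move to 14, which is L ⇒ W
n=16: can move to 14, which is L ⇒ W
n=17: can move to 0, which is L ⇒ W
n=18: can move to 9, which is L ⇒ W
n=19: can move to 0, which is L ⇒ W
The losing starting values of n are exactly the entries labelled L in this table (5 of them).

0, 1, 4, 9, 14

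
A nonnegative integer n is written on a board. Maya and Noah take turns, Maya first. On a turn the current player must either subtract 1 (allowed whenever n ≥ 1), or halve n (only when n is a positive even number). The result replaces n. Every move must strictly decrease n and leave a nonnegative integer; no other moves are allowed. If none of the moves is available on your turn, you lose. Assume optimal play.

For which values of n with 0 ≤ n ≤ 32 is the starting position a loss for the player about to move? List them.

Work bottom-up. With no move the player to move loses. Otherwise the position is W if at least one move leads to an L position for the opponent, and L if every move leads to a W.
n=0: no move → L
n=1: reaches L-position 0 → W
n=2: only reaches 1(W), which is W → L
n=3: reaches L-position 2 → W
n=4: reaches L-position 2 → W
n=5: only reaches 4(W), which is W → L
n=6: reaches L-position 5 → W
n=7: only reaches 6(W), which is W → L
n=8: reaches L-position 7 → W
n=9: only reaches 8(W), which is W → L
n=10: reaches L-position 5 → W
n=11: only reaches 10(W), which is W → L
n=12: reaches L-position 11 → W
n=13: only reaches 12(W), which is W → L
n=14: reaches L-position 7 → W
n=15: only reaches 14(W), which is W → L
n=16: reaches L-position 15 → W
n=17: only reaches 16(W), which is W → L
n=18: reaches L-position 9 → W
n=19: only reaches 18(W), which is W → L
n=20: reaches L-position 19 → W
n=21: only reaches 20(W), which is W → L
n=22: reaches L-position 11 → W
n=23: only reaches 22(W), which is W → L
n=24: reaches L-position 23 → W
n=25: only reaches 24(W), which is W → L
n=26: reaches L-position 13 → W
n=27: only reaches 26(W), which is W → L
n=28: reaches L-position 27 → W
n=29: only reaches 28(W), which is W → L
n=30: reaches L-position 15 → W
n=31: only reaches 30(W), which is W → L
n=32: reaches L-position 31 → W
The losing starting values of n are exactly the entries labelled L in this table (16 of them).

0, 2, 5, 7, 9, 11, 13, 15, 17, 19, 21, 23, 25, 27, 29, 31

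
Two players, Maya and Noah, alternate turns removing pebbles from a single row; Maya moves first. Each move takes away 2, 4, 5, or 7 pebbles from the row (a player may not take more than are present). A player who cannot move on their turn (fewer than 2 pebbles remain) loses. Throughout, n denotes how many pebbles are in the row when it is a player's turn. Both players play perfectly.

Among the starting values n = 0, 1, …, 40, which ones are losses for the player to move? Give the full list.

0, 1, 9, 10, 18, 19, 27, 28, 36, 37

Work bottom-up. With no move the player to move loses. Otherwise the position is W if at least one move leads to an L position for the opponent, and L if every move leads to a W.
n=0: no move → L
n=1: no move → L
n=2: W (go to 0, an L position)
n=3: W (go to 1, an L position)
n=4: W (go to 0, an L position)
n=5: W (go to 1, an L position)
n=6: W (go to 1, an L position)
n=7: W (go to 0, an L position)
n=8: W (go to 1, an L position)
n=9: L (options 7(W), 5(W), 4(W), 2(W) are all W)
n=10: L (options 8(W), 6(W), 5(W), 3(W) are all W)
n=11: W (go to 9, an L position)
n=12: W (go to 10, an L position)
n=13: W (go to 9, an L position)
n=14: W (go to 10, an L position)
n=15: W (go to 10, an L position)
n=16: W (go to 9, an L position)
n=17: W (go to 10, an L position)
n=18: L (options 16(W), 14(W), 13(W), 11(W) are all W)
n=19: L (options 17(W), 15(W), 14(W), 12(W) are all W)
n=20: W (go to 18, an L position)
n=21: W (go to 19, an L position)
n=22: W (go to 18, an L position)
n=23: W (go to 19, an L position)
n=24: W (go to 19, an L position)
n=25: W (go to 18, an L position)
n=26: W (go to 19, an L position)
n=27: L (options 25(W), 23(W), 22(W), 20(W) are all W)
n=28: L (options 26(W), 24(W), 23(W), 21(W) are all W)
n=29: W (go to 27, an L position)
n=30: W (go to 28, an L position)
n=31: W (go to 27, an L position)
n=32: W (go to 28, an L position)
n=33: W (go to 28, an L position)
n=34: W (go to 27, an L position)
n=35: W (go to 28, an L position)
n=36: L (options 34(W), 32(W), 31(W), 29(W) are all W)
n=37: L (options 35(W), 33(W), 32(W), 30(W) are all W)
n=38: W (go to 36, an L position)
n=39: W (go to 37, an L position)
n=40: W (go to 36, an L position)
The losing starting values of n are exactly the entries labelled L in this table (10 of them).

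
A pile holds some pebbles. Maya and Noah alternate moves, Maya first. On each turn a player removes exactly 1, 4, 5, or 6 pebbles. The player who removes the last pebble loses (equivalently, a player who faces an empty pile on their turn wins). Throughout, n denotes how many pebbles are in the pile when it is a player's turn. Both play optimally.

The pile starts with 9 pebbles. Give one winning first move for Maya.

Remove 6, leaving 3.

Label each position W (a win for the player to move) or L (a loss). A position with no legal move is W; any other position is W exactly when some move reaches an L, and L when every move reaches a W.
n=0: no move; the opponent has just taken the last pebble and therefore loses → W
n=1: L (sole option 0(W) is W)
n=2: W (go to 1, an L position)
n=3: L (sole option 2(W) is W)
n=4: W (go to 3, an L position)
n=5: W (go to 1, an L position)
n=6: W (go to 1, an L position)
n=7: W (go to 3, an L position)
n=8: W (go to 3, an L position)
n=9: W (go to 3, an L position)
From 9, the L positions reachable in one move are: 3.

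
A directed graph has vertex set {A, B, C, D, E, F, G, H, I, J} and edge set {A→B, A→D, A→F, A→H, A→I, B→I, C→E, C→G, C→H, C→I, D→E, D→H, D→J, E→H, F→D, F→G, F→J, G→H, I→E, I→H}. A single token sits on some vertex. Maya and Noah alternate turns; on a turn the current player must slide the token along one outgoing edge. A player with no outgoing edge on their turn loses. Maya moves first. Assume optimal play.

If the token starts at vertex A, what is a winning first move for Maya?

Move to B.

Positions with no move are L. A position that does have a move is losing for the player to move precisely when every available move leads to a winning position for the opponent. Fill in the labels:
Every edge goes from a vertex to one that appears earlier in the order J, H, E, G, I, C, D, F, B, A, so processing vertices in that order labels each vertex after all of its successors.
J: no outgoing edge → L
H: no outgoing edge → L
E: W (go to H, an L position)
G: W (go to H, an L position)
I: W (go to H, an L position)
C: W (go to H, an L position)
D: W (go to H, an L position)
F: W (go to J, an L position)
B: L (sole option I(W) is W)
A: W (go to B, an L position)
From A, the L positions reachable in one move are: B, H. Any move reaching one of these is winning.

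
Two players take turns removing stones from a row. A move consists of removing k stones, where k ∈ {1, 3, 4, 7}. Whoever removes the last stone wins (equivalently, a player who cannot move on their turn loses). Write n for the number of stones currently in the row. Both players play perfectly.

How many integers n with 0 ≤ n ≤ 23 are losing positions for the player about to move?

Classify positions by backward induction: terminal positions (no move available) are L. From any other position, the mover wins iff some move reaches an L.
n=0: no move → L
n=1: reaches L-position 0 → W
n=2: only reaches 1(W), which is W → L
n=3: reaches L-position 2 → W
n=4: reaches L-position 0 → W
n=5: reaches L-position 2 → W
n=6: reaches L-position 2 → W
n=7: reaches L-position 0 → W
n=8: only reaches 7(W), 5(W), 4(W), 1(W), all W → L
n=9: reaches L-position 8 → W
n=10: only reaches 9(W), 7(W), 6(W), 3(W), all W → L
n=11: reaches L-position 10 → W
n=12: reaches L-position 8 → W
n=13: reaches L-position 10 → W
n=14: reaches L-position 10 → W
n=15: reaches L-position 8 → W
n=16: only reaches 15(W), 13(W), 12(W), 9(W), all W → L
n=17: reaches L-position 16 → W
n=18: only reaches 17(W), 15(W), 14(W), 11(W), all W → L
n=19: reaches L-position 18 → W
n=20: reaches L-position 16 → W
n=21: reaches L-position 18 → W
n=22: reaches L-position 18 → W
n=23: reaches L-position 16 → W
L entries with 0 ≤ n ≤ 23: n = 0, 2, 8, 10, 16, 18; that makes 6.

6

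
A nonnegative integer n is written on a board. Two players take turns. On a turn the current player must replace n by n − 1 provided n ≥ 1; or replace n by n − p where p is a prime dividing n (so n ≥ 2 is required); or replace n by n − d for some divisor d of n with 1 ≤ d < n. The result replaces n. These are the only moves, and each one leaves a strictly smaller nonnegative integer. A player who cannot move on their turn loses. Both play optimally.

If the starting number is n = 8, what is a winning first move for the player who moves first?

Label each position W (a win for the player to move) or L (a loss). A position with no legal move is L; any other position is W exactly when some move reaches an L, and L when every move reaches a W.
n=0: no move → L
n=1: can move to 0, which is L ⇒ W
n=2: can move to 0, which is L ⇒ W
n=3: can move to 0, which is L ⇒ W
n=4: moves to 2(W), 3(W); every one is W ⇒ L
n=5: can move to 0, which is L ⇒ W
n=6: can move to 4, which is L ⇒ W
n=7: can move to 0, which is L ⇒ W
n=8: can move to 4, which is L ⇒ W
From 8, the L positions reachable in one move are: 4.

Move to 4.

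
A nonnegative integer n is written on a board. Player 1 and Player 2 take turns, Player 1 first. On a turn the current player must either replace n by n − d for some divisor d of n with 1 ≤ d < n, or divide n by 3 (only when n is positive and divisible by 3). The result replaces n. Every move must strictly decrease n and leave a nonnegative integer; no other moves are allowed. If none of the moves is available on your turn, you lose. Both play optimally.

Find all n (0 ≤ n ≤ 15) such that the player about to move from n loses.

Work bottom-up. With no move the player to move loses. Otherwise the position is W if at least one move leads to an L position for the opponent, and L if every move leads to a W.
n=0: no move → L
n=1: no move → L
n=2: →1(L), so W
n=3: →1(L), so W
n=4: →2(W), 3(W) — all W, so L
n=5: →4(L), so W
n=6: →4(L), so W
n=7: →6(W) only, which is W, so L
n=8: →4(L), so W
n=9: →3(W), 6(W), 8(W) — all W, so L
n=10: →9(L), so W
n=11: →10(W) only, which is W, so L
n=12: →4(L), so W
n=13: →12(W) only, which is W, so L
n=14: →7(L), so W
n=15: →5(W), 10(W), 12(W), 14(W) — all W, so L
The losing starting values of n are exactly the entries labelled L in this table (8 of them).

0, 1, 4, 7, 9, 11, 13, 15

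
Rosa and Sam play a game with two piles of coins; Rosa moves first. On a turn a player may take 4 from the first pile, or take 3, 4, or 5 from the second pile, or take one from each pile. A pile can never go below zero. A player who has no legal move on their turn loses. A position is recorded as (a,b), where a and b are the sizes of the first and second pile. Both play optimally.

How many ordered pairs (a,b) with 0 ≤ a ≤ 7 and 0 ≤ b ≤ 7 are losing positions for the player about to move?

20

Positions with no move are L. A position that does have a move is losing for the player to move precisely when every available move leads to a winning position for the opponent. Fill in the labels:
Every move lowers a or b (never raises either), so fill the grid row by row in increasing a, and left to right within a row: each cell's successors are then already labelled.
      b=0  b=1  b=2  b=3  b=4  b=5  b=6  b=7
a=0:    L    L    L    W    W    W    W    W
a=1:    L    W    W    W    W    W    L    L
a=2:    L    W    L    W    W    W    W    W
a=3:    L    W    L    W    W    W    W    W
a=4:    W    W    W    W    L    L    L    W
a=5:    W    L    L    L    W    W    W    W
a=6:    W    L    W    W    W    W    W    L
a=7:    W    L    W    L    W    W    W    W
Cells with no legal move (terminal, hence L): (0,0), (0,1), (0,2), (1,0), (2,0), (3,0).
The remaining L cells, each justified by listing all of its moves:
(1,6): →(1,3)(W), (1,2)(W), (1,1)(W), (0,5)(W) — all W, so L
(1,7): →(1,4)(W), (1,3)(W), (1,2)(W), (0,6)(W) — all W, so L
(2,2): →(1,1)(W) only, which is W, so L
(3,2): →(2,1)(W) only, which is W, so L
(4,4): →(0,4)(W), (4,1)(W), (4,0)(W), (3,3)(W) — all W, so L
(4,5): →(0,5)(W), (4,2)(W), (4,1)(W), (4,0)(W), (3,4)(W) — all W, so L
(4,6): →(0,6)(W), (4,3)(W), (4,2)(W), (4,1)(W), (3,5)(W) — all W, so L
(5,1): →(1,1)(W), (4,0)(W) — all W, so L
(5,2): →(1,2)(W), (4,1)(W) — all W, so L
(5,3): →(1,3)(W), (5,0)(W), (4,2)(W) — all W, so L
(6,1): →(2,1)(W), (5,0)(W) — all W, so L
(6,7): →(2,7)(W), (6,4)(W), (6,3)(W), (6,2)(W), (5,6)(W) — all W, so L
(7,1): →(3,1)(W), (6,0)(W) — all W, so L
(7,3): →(3,3)(W), (7,0)(W), (6,2)(W) — all W, so L
Every other cell has at least one move into one of the L cells above, so it is W.
L cells per row: a=0: 3, a=1: 3, a=2: 2, a=3: 2, a=4: 3, a=5: 3, a=6: 2, a=7: 2; total 20.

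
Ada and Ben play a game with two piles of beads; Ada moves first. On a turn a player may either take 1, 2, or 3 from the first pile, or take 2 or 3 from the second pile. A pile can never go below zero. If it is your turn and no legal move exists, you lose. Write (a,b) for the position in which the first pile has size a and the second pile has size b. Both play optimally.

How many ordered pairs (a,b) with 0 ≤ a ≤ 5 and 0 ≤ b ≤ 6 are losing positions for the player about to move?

13

Label each position W (a win for the player to move) or L (a loss). A position with no legal move is L; any other position is W exactly when some move reaches an L, and L when every move reaches a W.
Every move lowers a or b (never raises either), so fill the grid row by row in increasing a, and left to right within a row: each cell's successors are then already labelled.
      b=0  b=1  b=2  b=3  b=4  b=5  b=6
a=0:    L    L    W    W    W    L    L
a=1:    W    W    L    L    W    W    W
a=2:    W    W    W    W    L    W    W
a=3:    W    W    W    W    W    W    W
a=4:    L    L    W    W    W    L    L
a=5:    W    W    L    L    W    W    W
Cells with no legal move (terminal, hence L): (0,0), (0,1).
The remaining L cells, each justified by listing all of its moves:
(0,5): L (options (0,3)(W), (0,2)(W) are all W)
(0,6): L (options (0,4)(W), (0,3)(W) are all W)
(1,2): L (options (0,2)(W), (1,0)(W) are all W)
(1,3): L (options (0,3)(W), (1,1)(W), (1,0)(W) are all W)
(2,4): L (options (1,4)(W), (0,4)(W), (2,2)(W), (2,1)(W) are all W)
(4,0): L (options (3,0)(W), (2,0)(W), (1,0)(W) are all W)
(4,1): L (options (3,1)(W), (2,1)(W), (1,1)(W) are all W)
(4,5): L (options (3,5)(W), (2,5)(W), (1,5)(W), (4,3)(W), (4,2)(W) are all W)
(4,6): L (options (3,6)(W), (2,6)(W), (1,6)(W), (4,4)(W), (4,3)(W) are all W)
(5,2): L (options (4,2)(W), (3,2)(W), (2,2)(W), (5,0)(W) are all W)
(5,3): L (options (4,3)(W), (3,3)(W), (2,3)(W), (5,1)(W), (5,0)(W) are all W)
Every other cell has at least one move into one of the L cells above, so it is W.
L cells per row: a=0: 4, a=1: 2, a=2: 1, a=3: 0, a=4: 4, a=5: 2; total 13.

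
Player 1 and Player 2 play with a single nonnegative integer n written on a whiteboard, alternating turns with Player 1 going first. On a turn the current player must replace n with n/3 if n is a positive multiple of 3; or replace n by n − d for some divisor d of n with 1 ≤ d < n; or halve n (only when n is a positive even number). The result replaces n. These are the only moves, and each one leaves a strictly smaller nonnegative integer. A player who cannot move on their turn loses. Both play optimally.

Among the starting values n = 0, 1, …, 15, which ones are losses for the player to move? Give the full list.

0, 1, 4, 7, 9, 11, 13, 15

Build the W/L table. Terminal = L. A non-terminal position is W if it has a move to some L; otherwise it is L.
n=0: no move → L
n=1: no move → L
n=2: W (go to 1, an L position)
n=3: W (go to 1, an L position)
n=4: L (options 2(W), 3(W) are all W)
n=5: W (go to 4, an L position)
n=6: W (go to 4, an L position)
n=7: L (sole option 6(W) is W)
n=8: W (go to 4, an L position)
n=9: L (options 3(W), 6(W), 8(W) are all W)
n=10: W (go to 9, an L position)
n=11: L (sole option 10(W) is W)
n=12: W (go to 4, an L position)
n=13: L (sole option 12(W) is W)
n=14: W (go to 7, an L position)
n=15: L (options 5(W), 10(W), 12(W), 14(W) are all W)
Reading off the rows marked L gives the requested list; there are 8 such values of n.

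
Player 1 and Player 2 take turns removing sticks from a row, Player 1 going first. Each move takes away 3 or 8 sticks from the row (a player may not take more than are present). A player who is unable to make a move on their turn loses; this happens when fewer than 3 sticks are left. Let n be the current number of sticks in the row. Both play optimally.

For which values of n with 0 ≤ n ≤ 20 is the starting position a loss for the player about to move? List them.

Use the standard recursion: the mover loses at a terminal position; elsewhere, the mover wins exactly when some move hands the opponent an L position.
n=0: no move → L
n=1: no move → L
n=2: no move → L
n=3: can move to 0, which is L ⇒ W
n=4: can move to 1, which is L ⇒ W
n=5: can move to 2, which is L ⇒ W
n=6: the only move is to 3(W), a W ⇒ L
n=7: the only move is to 4(W), a W ⇒ L
n=8: can move to 0, which is L ⇒ W
n=9: can move to 6, which is L ⇒ W
n=10: can move to 7, which is L ⇒ W
n=11: moves to 8(W), 3(W); every one is W ⇒ L
n=12: moves to 9(W), 4(W); every one is W ⇒ L
n=13: moves to 10(W), 5(W); every one is W ⇒ L
n=14: can move to 11, which is L ⇒ W
n=15: can move to 12, which is L ⇒ W
n=16: can move to 13, which is L ⇒ W
n=17: moves to 14(W), 9(W); every one is W ⇒ L
n=18: moves to 15(W), 10(W); every one is W ⇒ L
n=19: can move to 11, which is L ⇒ W
n=20: can move to 17, which is L ⇒ W
The losing starting values of n are exactly the entries labelled L in this table (10 of them).

0, 1, 2, 6, 7, 11, 12, 13, 17, 18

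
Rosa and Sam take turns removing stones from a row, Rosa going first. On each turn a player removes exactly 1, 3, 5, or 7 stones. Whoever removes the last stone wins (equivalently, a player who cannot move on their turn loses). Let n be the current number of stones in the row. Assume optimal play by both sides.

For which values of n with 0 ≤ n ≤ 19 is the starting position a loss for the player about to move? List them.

Positions with no move are L. A position that does have a move is losing for the player to move precisely when every available move leads to a winning position for the opponent. Fill in the labels:
n=0: no move → L
n=1: can move to 0, which is L ⇒ W
n=2: the only move is to 1(W), a W ⇒ L
n=3: can move to 2, which is L ⇒ W
n=4: moves to 3(W), 1(W); every one is W ⇒ L
n=5: can move to 4, which is L ⇒ W
n=6: moves to 5(W), 3(W), 1(W); every one is W ⇒ L
n=7: can move to 6, which is L ⇒ W
n=8: moves to 7(W), 5(W), 3(W), 1(W); every one is W ⇒ L
n=9: can move to 8, which is L ⇒ W
n=10: moves to 9(W), 7(W), 5(W), 3(W); every one is W ⇒ L
n=11: can move to 10, which is L ⇒ W
n=12: moves to 11(W), 9(W), 7(W), 5(W); every one is W ⇒ L
n=13: can move to 12, which is L ⇒ W
n=14: moves to 13(W), 11(W), 9(W), 7(W); every one is W ⇒ L
n=15: can move to 14, which is L ⇒ W
n=16: moves to 15(W), 13(W), 11(W), 9(W); every one is W ⇒ L
n=17: can move to 16, which is L ⇒ W
n=18: moves to 17(W), 15(W), 13(W), 11(W); every one is W ⇒ L
n=19: can move to 18, which is L ⇒ W
The losing starting values of n are exactly the entries labelled L in this table (10 of them).

0, 2, 4, 6, 8, 10, 12, 14, 16, 18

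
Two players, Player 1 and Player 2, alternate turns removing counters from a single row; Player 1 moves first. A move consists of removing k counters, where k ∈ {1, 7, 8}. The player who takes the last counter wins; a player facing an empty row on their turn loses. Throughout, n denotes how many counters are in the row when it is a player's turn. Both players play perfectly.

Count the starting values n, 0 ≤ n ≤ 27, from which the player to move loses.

Positions with no move are L. A position that does have a move is losing for the player to move precisely when every available move leads to a winning position for the opponent. Fill in the labels:
n=0: no move → L
n=1: reaches L-position 0 → W
n=2: only reaches 1(W), which is W → L
n=3: reaches L-position 2 → W
n=4: only reaches 3(W), which is W → L
n=5: reaches L-position 4 → W
n=6: only reaches 5(W), which is W → L
n=7: reaches L-position 6 → W
n=8: reaches L-position 0 → W
n=9: reaches L-position 2 → W
n=10: reaches L-position 2 → W
n=11: reaches L-position 4 → W
n=12: reaches L-position 4 → W
n=13: reaches L-position 6 → W
n=14: reaches L-position 6 → W
n=15: only reaches 14(W), 8(W), 7(W), all W → L
n=16: reaches L-position 15 → W
n=17: only reaches 16(W), 10(W), 9(W), all W → L
n=18: reaches L-position 17 → W
n=19: only reaches 18(W), 12(W), 11(W), all W → L
n=20: reaches L-position 19 → W
n=21: only reaches 20(W), 14(W), 13(W), all W → L
n=22: reaches L-position 21 → W
n=23: reaches L-position 15 → W
n=24: reaches L-position 17 → W
n=25: reaches L-position 17 → W
n=26: reaches L-position 19 → W
n=27: reaches L-position 19 → W
L entries with 0 ≤ n ≤ 27: n = 0, 2, 4, 6, 15, 17, 19, 21; that makes 8.

8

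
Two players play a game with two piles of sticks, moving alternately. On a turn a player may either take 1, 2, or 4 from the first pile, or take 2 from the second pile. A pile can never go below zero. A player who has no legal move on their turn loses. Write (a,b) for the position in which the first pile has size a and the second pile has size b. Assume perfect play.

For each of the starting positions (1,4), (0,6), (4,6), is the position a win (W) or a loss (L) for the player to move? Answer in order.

(1,4): W, (0,6): W, (4,6): L

Use the standard recursion: the mover loses at a terminal position; elsewhere, the mover wins exactly when some move hands the opponent an L position.
No move ever increases a pile, so every position that can arise here has a ≤ 4 and b ≤ 6; it is enough to label the cells with 0 ≤ a ≤ 4 and 0 ≤ b ≤ 6.
Every move lowers a or b (never raises either), so fill the grid row by row in increasing a, and left to right within a row: each cell's successors are then already labelled.
      b=0  b=1  b=2  b=3  b=4  b=5  b=6
a=0:    L    L    W    W    L    L    W
a=1:    W    W    L    L    W    W    L
a=2:    W    W    W    W    W    W    W
a=3:    L    L    W    W    L    L    W
a=4:    W    W    L    L    W    W    L
Cells with no legal move (terminal, hence L): (0,0), (0,1).
The remaining L cells, each justified by listing all of its moves:
(0,4): the only move is to (0,2)(W), a W ⇒ L
(0,5): the only move is to (0,3)(W), a W ⇒ L
(1,2): moves to (0,2)(W), (1,0)(W); every one is W ⇒ L
(1,3): moves to (0,3)(W), (1,1)(W); every one is W ⇒ L
(1,6): moves to (0,6)(W), (1,4)(W); every one is W ⇒ L
(3,0): moves to (2,0)(W), (1,0)(W); every one is W ⇒ L
(3,1): moves to (2,1)(W), (1,1)(W); every one is W ⇒ L
(3,4): moves to (2,4)(W), (1,4)(W), (3,2)(W); every one is W ⇒ L
(3,5): moves to (2,5)(W), (1,5)(W), (3,3)(W); every one is W ⇒ L
(4,2): moves to (3,2)(W), (2,2)(W), (0,2)(W), (4,0)(W); every one is W ⇒ L
(4,3): moves to (3,3)(W), (2,3)(W), (0,3)(W), (4,1)(W); every one is W ⇒ L
(4,6): moves to (3,6)(W), (2,6)(W), (0,6)(W), (4,4)(W); every one is W ⇒ L
Every other cell has at least one move into one of the L cells above, so it is W.
(1,4): the move to (0,4) reaches an L cell, so W
(0,6): the move to (0,4) reaches an L cell, so W
(4,6): one of the L cells justified above, so L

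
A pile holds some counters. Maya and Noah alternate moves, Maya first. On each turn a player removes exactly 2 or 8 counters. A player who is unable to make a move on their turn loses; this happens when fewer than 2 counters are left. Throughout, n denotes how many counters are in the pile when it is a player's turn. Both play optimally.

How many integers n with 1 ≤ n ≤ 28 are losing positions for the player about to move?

Compute win/loss labels from the base case upward. A position with no move is L. Any other position is W if it can reach an L in one move, else L.
n=0: no move → L
n=1: no move → L
n=2: →0(L), so W
n=3: →1(L), so W
n=4: →2(W) only, which is W, so L
n=5: →3(W) only, which is W, so L
n=6: →4(L), so W
n=7: →5(L), so W
n=8: →0(L), so W
n=9: →1(L), so W
n=10: →8(W), 2(W) — all W, so L
n=11: →9(W), 3(W) — all W, so L
n=12: →10(L), so W
n=13: →11(L), so W
n=14: →12(W), 6(W) — all W, so L
n=15: →13(W), 7(W) — all W, so L
n=16: →14(L), so W
n=17: →15(L), so W
n=18: →10(L), so W
n=19: →11(L), so W
n=20: →18(W), 12(W) — all W, so L
n=21: →19(W), 13(W) — all W, so L
n=22: →20(L), so W
n=23: →21(L), so W
n=24: →22(W), 16(W) — all W, so L
n=25: →23(W), 17(W) — all W, so L
n=26: →24(L), so W
n=27: →25(L), so W
n=28: →20(L), so W
L entries with 1 ≤ n ≤ 28 (n=0 is outside the asked range and is not counted): n = 1, 4, 5, 10, 11, 14, 15, 20, 21, 24, 25; that makes 11.

11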